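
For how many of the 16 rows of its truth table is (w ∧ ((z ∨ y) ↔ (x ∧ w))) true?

x | y | z | w | (z ∨ y) | (x ∧ w) | ((z ∨ y) ↔ (x ∧ w)) | (w ∧ ((z ∨ y) ↔ (x ∧ w)))
- | - | - | - | ------- | ------- | ------------------- | -------------------------
T | T | T | T |    T    |    T    |          T          |             T            
T | T | T | F |    T    |    F    |          F          |             F            
T | T | F | T |    T    |    T    |          T          |             T            
T | T | F | F |    T    |    F    |          F          |             F            
T | F | T | T |    T    |    T    |          T          |             T            
T | F | T | F |    T    |    F    |          F          |             F            
T | F | F | T |    F    |    T    |          F          |             F            
T | F | F | F |    F    |    F    |          T          |             F            
F | T | T | T |    T    |    F    |          F          |             F            
F | T | T | F |    T    |    F    |          F          |             F            
F | T | F | T |    T    |    F    |          F          |             F            
F | T | F | F |    T    |    F    |          F          |             F            
F | F | T | T |    T    |    F    |          F          |             F            
F | F | T | F |    T    |    F    |          F          |             F            
F | F | F | T |    F    |    F    |          T          |             T            
F | F | F | F |    F    |    F    |          T          |             F            
The formula is true on 4 of the 16 rows.

4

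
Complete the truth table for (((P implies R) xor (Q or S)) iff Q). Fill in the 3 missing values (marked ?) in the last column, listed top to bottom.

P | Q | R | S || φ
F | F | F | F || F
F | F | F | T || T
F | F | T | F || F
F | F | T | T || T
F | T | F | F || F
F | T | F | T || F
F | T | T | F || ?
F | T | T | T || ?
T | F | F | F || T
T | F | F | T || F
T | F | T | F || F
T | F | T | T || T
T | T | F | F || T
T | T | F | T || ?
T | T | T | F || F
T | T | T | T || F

F, F, T

Row P=F, Q=T, R=T, S=F: ((P implies R) xor (Q or S)) = F, so the formula = F.
Row P=F, Q=T, R=T, S=T: ((P implies R) xor (Q or S)) = F, so the formula = F.
Row P=T, Q=T, R=F, S=T: ((P implies R) xor (Q or S)) = T, so the formula = T.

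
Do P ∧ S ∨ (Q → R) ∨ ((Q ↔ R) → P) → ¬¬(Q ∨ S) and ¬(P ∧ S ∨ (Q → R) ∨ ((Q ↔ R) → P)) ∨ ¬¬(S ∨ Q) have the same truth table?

P | Q | R | S || φ | ψ
0 | 0 | 0 | 0 || 0 | 0
0 | 0 | 0 | 1 || 1 | 1
0 | 0 | 1 | 0 || 0 | 0
0 | 0 | 1 | 1 || 1 | 1
0 | 1 | 0 | 0 || 1 | 1
0 | 1 | 0 | 1 || 1 | 1
0 | 1 | 1 | 0 || 1 | 1
0 | 1 | 1 | 1 || 1 | 1
1 | 0 | 0 | 0 || 0 | 0
1 | 0 | 0 | 1 || 1 | 1
1 | 0 | 1 | 0 || 0 | 0
1 | 0 | 1 | 1 || 1 | 1
1 | 1 | 0 | 0 || 1 | 1
1 | 1 | 0 | 1 || 1 | 1
1 | 1 | 1 | 0 || 1 | 1
1 | 1 | 1 | 1 || 1 | 1
The columns for φ and ψ agree on every row, so they are logically equivalent.

equivalent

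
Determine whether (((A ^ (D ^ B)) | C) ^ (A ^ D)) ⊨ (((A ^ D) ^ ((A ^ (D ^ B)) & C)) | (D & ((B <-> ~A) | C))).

A  B  C  D  |  φ  ψ
0  0  0  0  |  0  0
0  0  0  1  |  0  1
0  0  1  0  |  1  0
0  0  1  1  |  0  1
0  1  0  0  |  1  0
0  1  0  1  |  1  1
0  1  1  0  |  1  1
0  1  1  1  |  0  1
1  0  0  0  |  0  1
1  0  0  1  |  0  1
1  0  1  0  |  0  0
1  0  1  1  |  1  1
1  1  0  0  |  1  1
1  1  0  1  |  1  0
1  1  1  0  |  0  1
1  1  1  1  |  1  1
At A=0, B=0, C=1, D=0 we have φ true but ψ false, so φ does not entail ψ.

no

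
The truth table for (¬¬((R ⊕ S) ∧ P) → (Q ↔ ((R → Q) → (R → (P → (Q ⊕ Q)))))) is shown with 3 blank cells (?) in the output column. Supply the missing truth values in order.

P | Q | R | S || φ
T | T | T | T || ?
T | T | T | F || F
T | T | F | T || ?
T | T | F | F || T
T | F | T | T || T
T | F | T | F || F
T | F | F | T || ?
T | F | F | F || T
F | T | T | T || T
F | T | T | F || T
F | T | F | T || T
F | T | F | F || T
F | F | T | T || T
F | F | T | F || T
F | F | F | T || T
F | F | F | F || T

Row P=T, Q=T, R=T, S=T: ¬¬((R ⊕ S) ∧ P) = F, (Q ↔ ((R → Q) → (R → (P → (Q ⊕ Q))))) = F, so the formula = T.
Row P=T, Q=T, R=F, S=T: ¬¬((R ⊕ S) ∧ P) = T, (Q ↔ ((R → Q) → (R → (P → (Q ⊕ Q))))) = T, so the formula = T.
Row P=T, Q=F, R=F, S=T: ¬¬((R ⊕ S) ∧ P) = T, (Q ↔ ((R → Q) → (R → (P → (Q ⊕ Q))))) = F, so the formula = F.

T, T, F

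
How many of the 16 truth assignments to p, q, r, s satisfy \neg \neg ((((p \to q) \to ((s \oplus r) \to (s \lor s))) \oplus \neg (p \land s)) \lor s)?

11

p | q | r | s | (p \to q) | (s \oplus r) | (s \lor s) | (p \land s) | \neg (p \land s) | φ
- | - | - | - | --------- | ------------ | ---------- | ----------- | ---------------- | -
F | F | F | F |     T     |      F       |     F      |      F      |        T         | F
F | F | F | T |     T     |      T       |     T      |      F      |        T         | T
F | F | T | F |     T     |      T       |     F      |      F      |        T         | T
F | F | T | T |     T     |      F       |     T      |      F      |        T         | T
F | T | F | F |     T     |      F       |     F      |      F      |        T         | F
F | T | F | T |     T     |      T       |     T      |      F      |        T         | T
F | T | T | F |     T     |      T       |     F      |      F      |        T         | T
F | T | T | T |     T     |      F       |     T      |      F      |        T         | T
T | F | F | F |     F     |      F       |     F      |      F      |        T         | F
T | F | F | T |     F     |      T       |     T      |      T      |        F         | T
T | F | T | F |     F     |      T       |     F      |      F      |        T         | F
T | F | T | T |     F     |      F       |     T      |      T      |        F         | T
T | T | F | F |     T     |      F       |     F      |      F      |        T         | F
T | T | F | T |     T     |      T       |     T      |      T      |        F         | T
T | T | T | F |     T     |      T       |     F      |      F      |        T         | T
T | T | T | T |     T     |      F       |     T      |      T      |        F         | T
The formula is true on 11 of the 16 rows.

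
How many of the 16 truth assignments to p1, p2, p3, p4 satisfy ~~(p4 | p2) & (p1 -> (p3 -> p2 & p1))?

11

p1 | p2 | p3 | p4 | φ
-- | -- | -- | -- | -
F  | F  | F  | F  | F
F  | F  | F  | T  | T
F  | F  | T  | F  | F
F  | F  | T  | T  | T
F  | T  | F  | F  | T
F  | T  | F  | T  | T
F  | T  | T  | F  | T
F  | T  | T  | T  | T
T  | F  | F  | F  | F
T  | F  | F  | T  | T
T  | F  | T  | F  | F
T  | F  | T  | T  | F
T  | T  | F  | F  | T
T  | T  | F  | T  | T
T  | T  | T  | F  | T
T  | T  | T  | T  | T
The formula is true on 11 of the 16 rows.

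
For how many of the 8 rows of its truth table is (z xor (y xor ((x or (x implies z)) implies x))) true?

4

  x   |   y   |   z   || (x implies z) | (x or (x implies z)) |   φ  
False | False | False ||      True     |         True         | False
False | False |  True ||      True     |         True         |  True
False |  True | False ||      True     |         True         |  True
False |  True |  True ||      True     |         True         | False
 True | False | False ||     False     |         True         |  True
 True | False |  True ||      True     |         True         | False
 True |  True | False ||     False     |         True         | False
 True |  True |  True ||      True     |         True         |  True
The formula is true on 4 of the 8 rows.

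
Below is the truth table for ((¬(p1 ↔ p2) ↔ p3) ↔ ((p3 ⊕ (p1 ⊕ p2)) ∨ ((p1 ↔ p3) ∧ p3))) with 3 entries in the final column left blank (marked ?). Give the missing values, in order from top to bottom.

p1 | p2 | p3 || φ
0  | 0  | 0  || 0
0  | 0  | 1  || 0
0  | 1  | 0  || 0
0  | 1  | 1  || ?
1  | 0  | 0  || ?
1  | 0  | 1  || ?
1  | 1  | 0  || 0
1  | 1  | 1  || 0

0, 0, 1

Row p1=0, p2=1, p3=1: (¬(p1 ↔ p2) ↔ p3) = 1, ((p3 ⊕ (p1 ⊕ p2)) ∨ ((p1 ↔ p3) ∧ p3)) = 0, so the formula = 0.
Row p1=1, p2=0, p3=0: (¬(p1 ↔ p2) ↔ p3) = 0, ((p3 ⊕ (p1 ⊕ p2)) ∨ ((p1 ↔ p3) ∧ p3)) = 1, so the formula = 0.
Row p1=1, p2=0, p3=1: (¬(p1 ↔ p2) ↔ p3) = 1, ((p3 ⊕ (p1 ⊕ p2)) ∨ ((p1 ↔ p3) ∧ p3)) = 1, so the formula = 1.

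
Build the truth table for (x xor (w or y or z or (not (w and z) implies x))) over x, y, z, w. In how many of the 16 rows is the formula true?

x | y | z | w | φ
- | - | - | - | -
1 | 1 | 1 | 1 | 0
1 | 1 | 1 | 0 | 0
1 | 1 | 0 | 1 | 0
1 | 1 | 0 | 0 | 0
1 | 0 | 1 | 1 | 0
1 | 0 | 1 | 0 | 0
1 | 0 | 0 | 1 | 0
1 | 0 | 0 | 0 | 0
0 | 1 | 1 | 1 | 1
0 | 1 | 1 | 0 | 1
0 | 1 | 0 | 1 | 1
0 | 1 | 0 | 0 | 1
0 | 0 | 1 | 1 | 1
0 | 0 | 1 | 0 | 1
0 | 0 | 0 | 1 | 1
0 | 0 | 0 | 0 | 0
The formula is true on 7 of the 16 rows.

7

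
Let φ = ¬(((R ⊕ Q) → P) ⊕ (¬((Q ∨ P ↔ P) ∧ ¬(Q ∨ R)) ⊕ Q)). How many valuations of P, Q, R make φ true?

  P      Q      R    |    φ  
 True   True   True  |  False
 True   True  False  |  False
 True  False   True  |   True
 True  False  False  |  False
False   True   True  |  False
False   True  False  |   True
False  False   True  |  False
False  False  False  |  False
The formula is true on 2 of the 8 rows.

2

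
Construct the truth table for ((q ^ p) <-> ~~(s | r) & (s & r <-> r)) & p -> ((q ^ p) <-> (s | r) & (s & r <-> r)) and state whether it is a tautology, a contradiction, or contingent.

tautology

  p      q      r      s       (q ^ p)  (s | r)  ~(s | r)  ~~(s | r)  (s & r)  ((s & r) <-> r)  ((s | r) & ((s & r) <-> r))    φ  
False  False  False  False      False    False     True      False     False         True                  False              True
False  False  False   True      False     True    False       True     False         True                   True              True
False  False   True  False      False     True    False       True     False        False                  False              True
False  False   True   True      False     True    False       True      True         True                   True              True
False   True  False  False       True    False     True      False     False         True                  False              True
False   True  False   True       True     True    False       True     False         True                   True              True
False   True   True  False       True     True    False       True     False        False                  False              True
False   True   True   True       True     True    False       True      True         True                   True              True
 True  False  False  False       True    False     True      False     False         True                  False              True
 True  False  False   True       True     True    False       True     False         True                   True              True
 True  False   True  False       True     True    False       True     False        False                  False              True
 True  False   True   True       True     True    False       True      True         True                   True              True
 True   True  False  False      False    False     True      False     False         True                  False              True
 True   True  False   True      False     True    False       True     False         True                   True              True
 True   True   True  False      False     True    False       True     False        False                  False              True
 True   True   True   True      False     True    False       True      True         True                   True              True
Every row is True, so the formula is a tautology.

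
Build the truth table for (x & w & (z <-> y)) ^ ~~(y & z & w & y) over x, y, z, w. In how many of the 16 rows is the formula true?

x | y | z | w | φ
- | - | - | - | -
F | F | F | F | F
F | F | F | T | F
F | F | T | F | F
F | F | T | T | F
F | T | F | F | F
F | T | F | T | F
F | T | T | F | F
F | T | T | T | T
T | F | F | F | F
T | F | F | T | T
T | F | T | F | F
T | F | T | T | F
T | T | F | F | F
T | T | F | T | F
T | T | T | F | F
T | T | T | T | F
The formula is true on 2 of the 16 rows.

2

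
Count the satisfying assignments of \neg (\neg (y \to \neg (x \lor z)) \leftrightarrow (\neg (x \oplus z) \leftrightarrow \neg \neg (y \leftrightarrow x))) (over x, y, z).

  x   |   y   |   z   || (x \lor z) | \neg (x \lor z) | (y \to \neg (x \lor z)) | \neg (y \to \neg (x \lor z)) | (x \oplus z) | \neg (x \oplus z) | (y \leftrightarrow x) | \neg (y \leftrightarrow x) |   φ  
 True |  True |  True ||    True    |      False      |          False          |             True             |    False     |        True       |          True         |           False            | False
 True |  True | False ||    True    |      False      |          False          |             True             |     True     |       False       |          True         |           False            |  True
 True | False |  True ||    True    |      False      |           True          |            False             |    False     |        True       |         False         |            True            | False
 True | False | False ||    True    |      False      |           True          |            False             |     True     |       False       |         False         |            True            |  True
False |  True |  True ||    True    |      False      |          False          |             True             |     True     |       False       |         False         |            True            | False
False |  True | False ||   False    |       True      |           True          |            False             |    False     |        True       |         False         |            True            | False
False | False |  True ||    True    |      False      |           True          |            False             |     True     |       False       |          True         |           False            | False
False | False | False ||   False    |       True      |           True          |            False             |    False     |        True       |          True         |           False            |  True
The formula is true on 3 of the 8 rows.

3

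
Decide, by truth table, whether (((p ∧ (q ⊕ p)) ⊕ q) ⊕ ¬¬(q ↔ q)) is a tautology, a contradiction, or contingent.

p  q  |  φ
T  T  |  F
T  F  |  F
F  T  |  F
F  F  |  T
1 of 4 rows are T, so the formula is contingent.

contingent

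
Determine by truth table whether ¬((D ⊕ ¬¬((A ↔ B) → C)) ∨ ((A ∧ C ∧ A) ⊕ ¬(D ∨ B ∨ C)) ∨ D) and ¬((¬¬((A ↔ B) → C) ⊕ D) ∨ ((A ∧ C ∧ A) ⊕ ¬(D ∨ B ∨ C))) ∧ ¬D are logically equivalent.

  A   |   B   |   C   |   D   ||   φ   |   ψ  
 True |  True |  True |  True || False | False
 True |  True |  True | False || False | False
 True |  True | False |  True || False | False
 True |  True | False | False ||  True |  True
 True | False |  True |  True || False | False
 True | False |  True | False || False | False
 True | False | False |  True || False | False
 True | False | False | False || False | False
False |  True |  True |  True || False | False
False |  True |  True | False || False | False
False |  True | False |  True || False | False
False |  True | False | False || False | False
False | False |  True |  True || False | False
False | False |  True | False || False | False
False | False | False |  True || False | False
False | False | False | False || False | False
The columns for φ and ψ agree on every row, so they are logically equivalent.

equivalent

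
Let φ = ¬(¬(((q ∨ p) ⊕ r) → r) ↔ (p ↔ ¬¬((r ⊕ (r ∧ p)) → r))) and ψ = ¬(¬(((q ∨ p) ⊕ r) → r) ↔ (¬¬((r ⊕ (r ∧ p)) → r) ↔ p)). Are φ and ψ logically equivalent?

p  q  r  |  φ  ψ
1  1  1  |  1  1
1  1  0  |  0  0
1  0  1  |  1  1
1  0  0  |  0  0
0  1  1  |  0  0
0  1  0  |  1  1
0  0  1  |  0  0
0  0  0  |  0  0
The columns for φ and ψ agree on every row, so they are logically equivalent.

equivalent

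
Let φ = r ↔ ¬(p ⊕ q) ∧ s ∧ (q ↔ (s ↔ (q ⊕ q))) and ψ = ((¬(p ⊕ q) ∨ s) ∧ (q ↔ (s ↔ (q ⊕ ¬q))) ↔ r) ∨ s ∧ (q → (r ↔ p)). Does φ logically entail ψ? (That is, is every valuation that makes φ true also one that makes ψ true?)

no

  p   |   q   |   r   |   s   ||   φ   |   ψ  
 True |  True |  True |  True || False |  True
 True |  True |  True | False || False | False
 True |  True | False |  True ||  True | False
 True |  True | False | False ||  True |  True
 True | False |  True |  True || False |  True
 True | False |  True | False || False | False
 True | False | False |  True ||  True |  True
 True | False | False | False ||  True |  True
False |  True |  True |  True || False |  True
False |  True |  True | False || False | False
False |  True | False |  True ||  True |  True
False |  True | False | False ||  True |  True
False | False |  True |  True ||  True |  True
False | False |  True | False || False |  True
False | False | False |  True || False |  True
False | False | False | False ||  True | False
At p=True, q=True, r=False, s=True we have φ true but ψ false, so φ does not entail ψ.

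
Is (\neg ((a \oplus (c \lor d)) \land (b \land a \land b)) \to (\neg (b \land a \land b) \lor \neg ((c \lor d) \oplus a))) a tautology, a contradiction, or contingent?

a | b | c | d | (c \lor d) | (a \oplus (c \lor d)) | (b \land a \land b) | \neg (b \land a \land b) | ((c \lor d) \oplus a) | \neg ((c \lor d) \oplus a) | φ
- | - | - | - | ---------- | --------------------- | ------------------- | ------------------------ | --------------------- | -------------------------- | -
T | T | T | T |     T      |           F           |          T          |            F             |           F           |             T              | T
T | T | T | F |     T      |           F           |          T          |            F             |           F           |             T              | T
T | T | F | T |     T      |           F           |          T          |            F             |           F           |             T              | T
T | T | F | F |     F      |           T           |          T          |            F             |           T           |             F              | T
T | F | T | T |     T      |           F           |          F          |            T             |           F           |             T              | T
T | F | T | F |     T      |           F           |          F          |            T             |           F           |             T              | T
T | F | F | T |     T      |           F           |          F          |            T             |           F           |             T              | T
T | F | F | F |     F      |           T           |          F          |            T             |           T           |             F              | T
F | T | T | T |     T      |           T           |          F          |            T             |           T           |             F              | T
F | T | T | F |     T      |           T           |          F          |            T             |           T           |             F              | T
F | T | F | T |     T      |           T           |          F          |            T             |           T           |             F              | T
F | T | F | F |     F      |           F           |          F          |            T             |           F           |             T              | T
F | F | T | T |     T      |           T           |          F          |            T             |           T           |             F              | T
F | F | T | F |     T      |           T           |          F          |            T             |           T           |             F              | T
F | F | F | T |     T      |           T           |          F          |            T             |           T           |             F              | T
F | F | F | F |     F      |           F           |          F          |            T             |           F           |             T              | T
Every row is T, so the formula is a tautology.

tautology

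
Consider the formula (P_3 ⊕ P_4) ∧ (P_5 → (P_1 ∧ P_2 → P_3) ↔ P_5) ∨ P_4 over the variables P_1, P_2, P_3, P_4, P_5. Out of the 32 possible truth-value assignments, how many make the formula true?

20

P_1  P_2  P_3  P_4  P_5  |  φ
 1    1    1    1    1   |  1
 1    1    1    1    0   |  1
 1    1    1    0    1   |  1
 1    1    1    0    0   |  0
 1    1    0    1    1   |  1
 1    1    0    1    0   |  1
 1    1    0    0    1   |  0
 1    1    0    0    0   |  0
 1    0    1    1    1   |  1
 1    0    1    1    0   |  1
 1    0    1    0    1   |  1
 1    0    1    0    0   |  0
 1    0    0    1    1   |  1
 1    0    0    1    0   |  1
 1    0    0    0    1   |  0
 1    0    0    0    0   |  0
 0    1    1    1    1   |  1
 0    1    1    1    0   |  1
 0    1    1    0    1   |  1
 0    1    1    0    0   |  0
 0    1    0    1    1   |  1
 0    1    0    1    0   |  1
 0    1    0    0    1   |  0
 0    1    0    0    0   |  0
 0    0    1    1    1   |  1
 0    0    1    1    0   |  1
 0    0    1    0    1   |  1
 0    0    1    0    0   |  0
 0    0    0    1    1   |  1
 0    0    0    1    0   |  1
 0    0    0    0    1   |  0
 0    0    0    0    0   |  0
The formula is true on 20 of the 32 rows.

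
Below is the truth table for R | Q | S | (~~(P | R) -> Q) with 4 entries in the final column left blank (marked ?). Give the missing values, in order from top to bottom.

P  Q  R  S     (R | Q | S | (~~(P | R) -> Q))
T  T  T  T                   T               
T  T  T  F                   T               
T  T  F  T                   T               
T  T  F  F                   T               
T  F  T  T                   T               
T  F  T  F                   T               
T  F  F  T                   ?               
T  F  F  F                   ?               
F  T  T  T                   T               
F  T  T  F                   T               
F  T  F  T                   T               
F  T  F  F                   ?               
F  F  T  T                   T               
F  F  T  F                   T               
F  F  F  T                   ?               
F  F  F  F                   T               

T, F, T, T

Row P=T, Q=F, R=F, S=T: (~~(P | R) -> Q) = F, so (R | Q | S | (~~(P | R) -> Q)) = T.
Row P=T, Q=F, R=F, S=F: (~~(P | R) -> Q) = F, so (R | Q | S | (~~(P | R) -> Q)) = F.
Row P=F, Q=T, R=F, S=F: (~~(P | R) -> Q) = T, so (R | Q | S | (~~(P | R) -> Q)) = T.
Row P=F, Q=F, R=F, S=T: (~~(P | R) -> Q) = T, so (R | Q | S | (~~(P | R) -> Q)) = T.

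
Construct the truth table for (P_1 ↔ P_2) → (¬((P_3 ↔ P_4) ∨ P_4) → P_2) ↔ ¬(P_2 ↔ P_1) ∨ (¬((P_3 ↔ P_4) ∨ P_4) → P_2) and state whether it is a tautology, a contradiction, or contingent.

 P_1  |  P_2  |  P_3  |  P_4  ||   φ  
False | False | False | False ||  True
False | False | False |  True ||  True
False | False |  True | False ||  True
False | False |  True |  True ||  True
False |  True | False | False ||  True
False |  True | False |  True ||  True
False |  True |  True | False ||  True
False |  True |  True |  True ||  True
 True | False | False | False ||  True
 True | False | False |  True ||  True
 True | False |  True | False ||  True
 True | False |  True |  True ||  True
 True |  True | False | False ||  True
 True |  True | False |  True ||  True
 True |  True |  True | False ||  True
 True |  True |  True |  True ||  True
Every row is True, so the formula is a tautology.

tautology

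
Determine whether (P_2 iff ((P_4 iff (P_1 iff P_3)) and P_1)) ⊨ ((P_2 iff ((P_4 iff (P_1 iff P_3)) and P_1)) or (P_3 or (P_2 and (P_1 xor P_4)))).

yes

P_1 | P_2 | P_3 | P_4 | φ | ψ
--- | --- | --- | --- | - | -
 0  |  0  |  0  |  0  | 1 | 1
 0  |  0  |  0  |  1  | 1 | 1
 0  |  0  |  1  |  0  | 1 | 1
 0  |  0  |  1  |  1  | 1 | 1
 0  |  1  |  0  |  0  | 0 | 0
 0  |  1  |  0  |  1  | 0 | 1
 0  |  1  |  1  |  0  | 0 | 1
 0  |  1  |  1  |  1  | 0 | 1
 1  |  0  |  0  |  0  | 0 | 0
 1  |  0  |  0  |  1  | 1 | 1
 1  |  0  |  1  |  0  | 1 | 1
 1  |  0  |  1  |  1  | 0 | 1
 1  |  1  |  0  |  0  | 1 | 1
 1  |  1  |  0  |  1  | 0 | 0
 1  |  1  |  1  |  0  | 0 | 1
 1  |  1  |  1  |  1  | 1 | 1
In every row where φ is true, ψ is also true, so φ ⊨ ψ.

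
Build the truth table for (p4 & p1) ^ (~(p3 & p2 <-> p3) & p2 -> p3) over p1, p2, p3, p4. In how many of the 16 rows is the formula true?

12

p1 | p2 | p3 | p4 || (p4 & p1) | (p3 & p2) | ((p3 & p2) <-> p3) | ~((p3 & p2) <-> p3) | (~((p3 & p2) <-> p3) & p2) | φ
T  | T  | T  | T  ||     T     |     T     |         T          |          F          |             F              | F
T  | T  | T  | F  ||     F     |     T     |         T          |          F          |             F              | T
T  | T  | F  | T  ||     T     |     F     |         T          |          F          |             F              | F
T  | T  | F  | F  ||     F     |     F     |         T          |          F          |             F              | T
T  | F  | T  | T  ||     T     |     F     |         F          |          T          |             F              | F
T  | F  | T  | F  ||     F     |     F     |         F          |          T          |             F              | T
T  | F  | F  | T  ||     T     |     F     |         T          |          F          |             F              | F
T  | F  | F  | F  ||     F     |     F     |         T          |          F          |             F              | T
F  | T  | T  | T  ||     F     |     T     |         T          |          F          |             F              | T
F  | T  | T  | F  ||     F     |     T     |         T          |          F          |             F              | T
F  | T  | F  | T  ||     F     |     F     |         T          |          F          |             F              | T
F  | T  | F  | F  ||     F     |     F     |         T          |          F          |             F              | T
F  | F  | T  | T  ||     F     |     F     |         F          |          T          |             F              | T
F  | F  | T  | F  ||     F     |     F     |         F          |          T          |             F              | T
F  | F  | F  | T  ||     F     |     F     |         T          |          F          |             F              | T
F  | F  | F  | F  ||     F     |     F     |         T          |          F          |             F              | T
The formula is true on 12 of the 16 rows.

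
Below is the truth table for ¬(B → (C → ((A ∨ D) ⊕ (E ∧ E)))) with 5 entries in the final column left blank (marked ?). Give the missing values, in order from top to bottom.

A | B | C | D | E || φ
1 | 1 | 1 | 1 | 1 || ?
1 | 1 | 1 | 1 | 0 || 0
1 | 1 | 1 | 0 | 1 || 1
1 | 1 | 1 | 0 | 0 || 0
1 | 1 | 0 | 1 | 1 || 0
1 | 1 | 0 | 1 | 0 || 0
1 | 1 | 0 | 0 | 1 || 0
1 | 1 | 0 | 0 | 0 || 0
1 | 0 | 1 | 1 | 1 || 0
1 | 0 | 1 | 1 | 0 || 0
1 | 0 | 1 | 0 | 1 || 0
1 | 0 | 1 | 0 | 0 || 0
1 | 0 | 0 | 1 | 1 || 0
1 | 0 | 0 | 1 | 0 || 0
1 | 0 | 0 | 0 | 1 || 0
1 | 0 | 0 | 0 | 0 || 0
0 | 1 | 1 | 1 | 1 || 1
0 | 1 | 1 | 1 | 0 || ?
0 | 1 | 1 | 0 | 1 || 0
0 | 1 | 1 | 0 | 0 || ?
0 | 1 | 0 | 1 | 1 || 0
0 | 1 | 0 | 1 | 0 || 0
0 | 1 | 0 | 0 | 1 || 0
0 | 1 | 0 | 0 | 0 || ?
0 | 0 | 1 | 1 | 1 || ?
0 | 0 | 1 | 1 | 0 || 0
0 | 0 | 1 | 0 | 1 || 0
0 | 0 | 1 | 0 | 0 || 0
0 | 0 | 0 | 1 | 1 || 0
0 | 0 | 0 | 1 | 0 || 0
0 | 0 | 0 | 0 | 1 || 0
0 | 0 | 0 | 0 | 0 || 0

1, 0, 1, 0, 0

Row A=1, B=1, C=1, D=1, E=1: (C → ((A ∨ D) ⊕ (E ∧ E))) = 0, (B → (C → ((A ∨ D) ⊕ (E ∧ E)))) = 0, so the formula = 1.
Row A=0, B=1, C=1, D=1, E=0: (C → ((A ∨ D) ⊕ (E ∧ E))) = 1, (B → (C → ((A ∨ D) ⊕ (E ∧ E)))) = 1, so the formula = 0.
Row A=0, B=1, C=1, D=0, E=0: (C → ((A ∨ D) ⊕ (E ∧ E))) = 0, (B → (C → ((A ∨ D) ⊕ (E ∧ E)))) = 0, so the formula = 1.
Row A=0, B=1, C=0, D=0, E=0: (C → ((A ∨ D) ⊕ (E ∧ E))) = 1, (B → (C → ((A ∨ D) ⊕ (E ∧ E)))) = 1, so the formula = 0.
Row A=0, B=0, C=1, D=1, E=1: (C → ((A ∨ D) ⊕ (E ∧ E))) = 0, (B → (C → ((A ∨ D) ⊕ (E ∧ E)))) = 1, so the formula = 0.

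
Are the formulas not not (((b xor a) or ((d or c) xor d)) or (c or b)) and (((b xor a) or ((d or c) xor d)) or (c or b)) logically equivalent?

equivalent

a  b  c  d  |  φ  ψ
0  0  0  0  |  0  0
0  0  0  1  |  0  0
0  0  1  0  |  1  1
0  0  1  1  |  1  1
0  1  0  0  |  1  1
0  1  0  1  |  1  1
0  1  1  0  |  1  1
0  1  1  1  |  1  1
1  0  0  0  |  1  1
1  0  0  1  |  1  1
1  0  1  0  |  1  1
1  0  1  1  |  1  1
1  1  0  0  |  1  1
1  1  0  1  |  1  1
1  1  1  0  |  1  1
1  1  1  1  |  1  1
The columns for φ and ψ agree on every row, so they are logically equivalent.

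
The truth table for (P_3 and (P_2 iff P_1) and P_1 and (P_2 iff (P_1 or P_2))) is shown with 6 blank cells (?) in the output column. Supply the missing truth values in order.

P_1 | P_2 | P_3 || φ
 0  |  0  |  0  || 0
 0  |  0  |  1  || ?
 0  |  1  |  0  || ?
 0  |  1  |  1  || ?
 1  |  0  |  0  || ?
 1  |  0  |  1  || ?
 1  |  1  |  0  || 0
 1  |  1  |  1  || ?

0, 0, 0, 0, 0, 1

Row P_1=0, P_2=0, P_3=1: (P_2 iff P_1) = 1, (P_2 iff (P_1 or P_2)) = 1, so the formula = 0.
Row P_1=0, P_2=1, P_3=0: (P_2 iff P_1) = 0, (P_2 iff (P_1 or P_2)) = 1, so the formula = 0.
Row P_1=0, P_2=1, P_3=1: (P_2 iff P_1) = 0, (P_2 iff (P_1 or P_2)) = 1, so the formula = 0.
Row P_1=1, P_2=0, P_3=0: (P_2 iff P_1) = 0, (P_2 iff (P_1 or P_2)) = 0, so the formula = 0.
Row P_1=1, P_2=0, P_3=1: (P_2 iff P_1) = 0, (P_2 iff (P_1 or P_2)) = 0, so the formula = 0.
Row P_1=1, P_2=1, P_3=1: (P_2 iff P_1) = 1, (P_2 iff (P_1 or P_2)) = 1, so the formula = 1.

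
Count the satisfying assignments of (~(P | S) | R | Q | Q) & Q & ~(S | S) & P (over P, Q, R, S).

2

  P   |   Q   |   R   |   S   |   φ  
----- | ----- | ----- | ----- | -----
False | False | False | False | False
False | False | False |  True | False
False | False |  True | False | False
False | False |  True |  True | False
False |  True | False | False | False
False |  True | False |  True | False
False |  True |  True | False | False
False |  True |  True |  True | False
 True | False | False | False | False
 True | False | False |  True | False
 True | False |  True | False | False
 True | False |  True |  True | False
 True |  True | False | False |  True
 True |  True | False |  True | False
 True |  True |  True | False |  True
 True |  True |  True |  True | False
The formula is true on 2 of the 16 rows.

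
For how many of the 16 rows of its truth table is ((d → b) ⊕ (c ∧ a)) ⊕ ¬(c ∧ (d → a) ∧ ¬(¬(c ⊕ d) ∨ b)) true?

a  b  c  d  |  (d → b)  (c ∧ a)  ((d → b) ⊕ (c ∧ a))  (d → a)  (c ⊕ d)  ¬(c ⊕ d)  (¬(c ⊕ d) ∨ b)  ¬(¬(c ⊕ d) ∨ b)  φ
T  T  T  T  |     T        T              F              T        F        T            T                F         T
T  T  T  F  |     T        T              F              T        T        F            T                F         T
T  T  F  T  |     T        F              T              T        T        F            T                F         F
T  T  F  F  |     T        F              T              T        F        T            T                F         F
T  F  T  T  |     F        T              T              T        F        T            T                F         F
T  F  T  F  |     T        T              F              T        T        F            F                T         F
T  F  F  T  |     F        F              F              T        T        F            F                T         T
T  F  F  F  |     T        F              T              T        F        T            T                F         F
F  T  T  T  |     T        F              T              F        F        T            T                F         F
F  T  T  F  |     T        F              T              T        T        F            T                F         F
F  T  F  T  |     T        F              T              F        T        F            T                F         F
F  T  F  F  |     T        F              T              T        F        T            T                F         F
F  F  T  T  |     F        F              F              F        F        T            T                F         T
F  F  T  F  |     T        F              T              T        T        F            F                T         T
F  F  F  T  |     F        F              F              F        T        F            F                T         T
F  F  F  F  |     T        F              T              T        F        T            T                F         F
The formula is true on 6 of the 16 rows.

6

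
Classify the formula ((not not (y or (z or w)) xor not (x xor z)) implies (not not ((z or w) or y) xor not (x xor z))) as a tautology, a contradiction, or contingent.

x | y | z | w | (z or w) | (y or (z or w)) | not (y or (z or w)) | not not (y or (z or w)) | (x xor z) | not (x xor z) | ((z or w) or y) | not ((z or w) or y) | not not ((z or w) or y) | φ
- | - | - | - | -------- | --------------- | ------------------- | ----------------------- | --------- | ------------- | --------------- | ------------------- | ----------------------- | -
1 | 1 | 1 | 1 |    1     |        1        |          0          |            1            |     0     |       1       |        1        |          0          |            1            | 1
1 | 1 | 1 | 0 |    1     |        1        |          0          |            1            |     0     |       1       |        1        |          0          |            1            | 1
1 | 1 | 0 | 1 |    1     |        1        |          0          |            1            |     1     |       0       |        1        |          0          |            1            | 1
1 | 1 | 0 | 0 |    0     |        1        |          0          |            1            |     1     |       0       |        1        |          0          |            1            | 1
1 | 0 | 1 | 1 |    1     |        1        |          0          |            1            |     0     |       1       |        1        |          0          |            1            | 1
1 | 0 | 1 | 0 |    1     |        1        |          0          |            1            |     0     |       1       |        1        |          0          |            1            | 1
1 | 0 | 0 | 1 |    1     |        1        |          0          |            1            |     1     |       0       |        1        |          0          |            1            | 1
1 | 0 | 0 | 0 |    0     |        0        |          1          |            0            |     1     |       0       |        0        |          1          |            0            | 1
0 | 1 | 1 | 1 |    1     |        1        |          0          |            1            |     1     |       0       |        1        |          0          |            1            | 1
0 | 1 | 1 | 0 |    1     |        1        |          0          |            1            |     1     |       0       |        1        |          0          |            1            | 1
0 | 1 | 0 | 1 |    1     |        1        |          0          |            1            |     0     |       1       |        1        |          0          |            1            | 1
0 | 1 | 0 | 0 |    0     |        1        |          0          |            1            |     0     |       1       |        1        |          0          |            1            | 1
0 | 0 | 1 | 1 |    1     |        1        |          0          |            1            |     1     |       0       |        1        |          0          |            1            | 1
0 | 0 | 1 | 0 |    1     |        1        |          0          |            1            |     1     |       0       |        1        |          0          |            1            | 1
0 | 0 | 0 | 1 |    1     |        1        |          0          |            1            |     0     |       1       |        1        |          0          |            1            | 1
0 | 0 | 0 | 0 |    0     |        0        |          1          |            0            |     0     |       1       |        0        |          1          |            0            | 1
Every row is 1, so the formula is a tautology.

tautology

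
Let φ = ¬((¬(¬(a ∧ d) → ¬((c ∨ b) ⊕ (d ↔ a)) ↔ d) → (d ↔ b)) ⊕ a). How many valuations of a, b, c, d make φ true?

a | b | c | d || φ
F | F | F | F || F
F | F | F | T || F
F | F | T | F || F
F | F | T | T || T
F | T | F | F || T
F | T | F | T || F
F | T | T | F || T
F | T | T | T || F
T | F | F | F || T
T | F | F | T || T
T | F | T | F || T
T | F | T | T || T
T | T | F | F || T
T | T | F | T || T
T | T | T | F || T
T | T | T | T || T
The formula is true on 11 of the 16 rows.

11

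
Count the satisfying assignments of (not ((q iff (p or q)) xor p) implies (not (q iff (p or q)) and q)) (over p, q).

3

p | q || (p or q) | (q iff (p or q)) | ((q iff (p or q)) xor p) | not ((q iff (p or q)) xor p) | not (q iff (p or q)) | (not (q iff (p or q)) and q) | φ
1 | 1 ||    1     |        1         |            0             |              1               |          0           |              0               | 0
1 | 0 ||    1     |        0         |            1             |              0               |          1           |              0               | 1
0 | 1 ||    1     |        1         |            1             |              0               |          0           |              0               | 1
0 | 0 ||    0     |        1         |            1             |              0               |          0           |              0               | 1
The formula is true on 3 of the 4 rows.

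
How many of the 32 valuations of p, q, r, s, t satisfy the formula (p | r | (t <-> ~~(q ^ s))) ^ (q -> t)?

10

p | q | r | s | t | φ
- | - | - | - | - | -
1 | 1 | 1 | 1 | 1 | 0
1 | 1 | 1 | 1 | 0 | 1
1 | 1 | 1 | 0 | 1 | 0
1 | 1 | 1 | 0 | 0 | 1
1 | 1 | 0 | 1 | 1 | 0
1 | 1 | 0 | 1 | 0 | 1
1 | 1 | 0 | 0 | 1 | 0
1 | 1 | 0 | 0 | 0 | 1
1 | 0 | 1 | 1 | 1 | 0
1 | 0 | 1 | 1 | 0 | 0
1 | 0 | 1 | 0 | 1 | 0
1 | 0 | 1 | 0 | 0 | 0
1 | 0 | 0 | 1 | 1 | 0
1 | 0 | 0 | 1 | 0 | 0
1 | 0 | 0 | 0 | 1 | 0
1 | 0 | 0 | 0 | 0 | 0
0 | 1 | 1 | 1 | 1 | 0
0 | 1 | 1 | 1 | 0 | 1
0 | 1 | 1 | 0 | 1 | 0
0 | 1 | 1 | 0 | 0 | 1
0 | 1 | 0 | 1 | 1 | 1
0 | 1 | 0 | 1 | 0 | 1
0 | 1 | 0 | 0 | 1 | 0
0 | 1 | 0 | 0 | 0 | 0
0 | 0 | 1 | 1 | 1 | 0
0 | 0 | 1 | 1 | 0 | 0
0 | 0 | 1 | 0 | 1 | 0
0 | 0 | 1 | 0 | 0 | 0
0 | 0 | 0 | 1 | 1 | 0
0 | 0 | 0 | 1 | 0 | 1
0 | 0 | 0 | 0 | 1 | 1
0 | 0 | 0 | 0 | 0 | 0
The formula is true on 10 of the 32 rows.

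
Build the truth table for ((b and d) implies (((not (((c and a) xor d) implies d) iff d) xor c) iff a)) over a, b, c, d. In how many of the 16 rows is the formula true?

a | b | c | d | φ
- | - | - | - | -
F | F | F | F | T
F | F | F | T | T
F | F | T | F | T
F | F | T | T | T
F | T | F | F | T
F | T | F | T | T
F | T | T | F | T
F | T | T | T | F
T | F | F | F | T
T | F | F | T | T
T | F | T | F | T
T | F | T | T | T
T | T | F | F | T
T | T | F | T | F
T | T | T | F | T
T | T | T | T | T
The formula is true on 14 of the 16 rows.

14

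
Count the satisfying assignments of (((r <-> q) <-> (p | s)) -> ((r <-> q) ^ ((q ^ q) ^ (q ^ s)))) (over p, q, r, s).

  p      q      r      s       (r <-> q)  (p | s)  ((r <-> q) <-> (p | s))  (q ^ q)  (q ^ s)  ((q ^ q) ^ (q ^ s))    φ  
False  False  False  False        True     False            False            False    False          False          True
False  False  False   True        True      True             True            False     True           True         False
False  False   True  False       False     False             True            False    False          False         False
False  False   True   True       False      True            False            False     True           True          True
False   True  False  False       False     False             True            False     True           True          True
False   True  False   True       False      True            False            False    False          False          True
False   True   True  False        True     False            False            False     True           True          True
False   True   True   True        True      True             True            False    False          False          True
 True  False  False  False        True      True             True            False    False          False          True
 True  False  False   True        True      True             True            False     True           True         False
 True  False   True  False       False      True            False            False    False          False          True
 True  False   True   True       False      True            False            False     True           True          True
 True   True  False  False       False      True            False            False     True           True          True
 True   True  False   True       False      True            False            False    False          False          True
 True   True   True  False        True      True             True            False     True           True         False
 True   True   True   True        True      True             True            False    False          False          True
The formula is true on 12 of the 16 rows.

12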